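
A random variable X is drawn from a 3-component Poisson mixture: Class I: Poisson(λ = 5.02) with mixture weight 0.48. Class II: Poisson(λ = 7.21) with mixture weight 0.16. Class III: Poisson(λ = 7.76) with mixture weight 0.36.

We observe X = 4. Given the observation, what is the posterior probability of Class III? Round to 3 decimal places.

0.193

By Bayes' theorem, P(k | x) = P(Z=k) f_k(x) / Σ_j P(Z=j) f_j(x).
Poisson probabilities:
  p_I = e^(−5.02)·5.02^4/4! = 0.174761
  p_II = e^(−7.21)·7.21^4/4! = 0.0832275
  p_III = e^(−7.76)·7.76^4/4! = 0.0644333
Multiply by the mixture weights:
  P(Z=I)·p_I = 0.48 × 0.174761 = 0.0838854
  P(Z=II)·p_II = 0.16 × 0.0832275 = 0.0133164
  P(Z=III)·p_III = 0.36 × 0.0644333 = 0.023196
Normaliser: 0.0838854 + 0.0133164 + 0.023196 = 0.120398
So the posterior for Class III is 0.023196 / 0.120398 ≈ 0.193.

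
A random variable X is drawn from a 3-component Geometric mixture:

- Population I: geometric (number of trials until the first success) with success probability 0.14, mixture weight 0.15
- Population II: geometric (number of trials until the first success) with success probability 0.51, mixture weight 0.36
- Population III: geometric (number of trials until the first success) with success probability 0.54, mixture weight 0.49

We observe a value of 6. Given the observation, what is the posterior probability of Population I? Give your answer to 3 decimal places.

0.482

By Bayes' theorem, P(k | x) = π_k f_k(x) / Σ_j π_j f_j(x).
Component likelihoods at x = 6:
  p_I = 0.0658598
  p_II = 0.0144062
  p_III = 0.011122
Multiply by the mixture weights:
  π_I·p_I = 0.15 × 0.0658598 = 0.00987897
  π_II·p_II = 0.36 × 0.0144062 = 0.00518625
  π_III·p_III = 0.49 × 0.011122 = 0.00544978
Evidence: 0.00987897 + 0.00518625 + 0.00544978 = 0.020515
So the posterior for Population I is 0.00987897 / 0.020515 ≈ 0.482.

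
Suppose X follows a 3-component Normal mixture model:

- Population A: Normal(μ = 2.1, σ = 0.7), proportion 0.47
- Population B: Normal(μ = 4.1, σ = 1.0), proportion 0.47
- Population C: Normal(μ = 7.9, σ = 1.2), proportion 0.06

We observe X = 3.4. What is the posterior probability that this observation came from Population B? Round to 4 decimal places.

Apply Bayes' rule: the posterior for each component is proportional to its prior times its likelihood at x.
Normal densities:
  L_A = (1/(0.7·√(2π)))·exp(−(3.4−2.1)²/(2·0.7²)) = 0.569918·exp(-1.72449) = 0.101596
  L_B = (1/(1.0·√(2π)))·exp(−(3.4−4.1)²/(2·1.0²)) = 0.398942·exp(-0.24500) = 0.312254
  L_C = (1/(1.2·√(2π)))·exp(−(3.4−7.9)²/(2·1.2²)) = 0.332452·exp(-7.03125) = 0.00029383
Unnormalised posteriors:
  P(Z=A)·L_A = 0.47 × 0.101596 = 0.04775
  P(Z=B)·L_B = 0.47 × 0.312254 = 0.146759
  P(Z=C)·L_C = 0.06 × 0.00029383 = 1.76298e-05
Evidence: 0.04775 + 0.146759 + 1.76298e-05 = 0.194527
Responsibility of Population B: 0.146759 / 0.194527 ≈ 0.7544

0.7544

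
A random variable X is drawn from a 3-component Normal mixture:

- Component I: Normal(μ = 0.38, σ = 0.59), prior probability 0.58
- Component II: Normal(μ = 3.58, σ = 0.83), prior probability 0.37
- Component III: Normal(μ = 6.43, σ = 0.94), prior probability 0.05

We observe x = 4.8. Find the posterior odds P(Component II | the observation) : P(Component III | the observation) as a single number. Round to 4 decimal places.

Posterior odds = (π_i f_i(x)) / (π_j f_j(x)); the normalising sum cancels.
Normal densities:
  p_I = 4.39657e-13
  p_II = 0.163183
  p_III = 0.0943716
Odds = (0.37/0.05) × (0.163183/0.0943716) = 7.4 × 1.72916 ≈ 12.7957

12.7957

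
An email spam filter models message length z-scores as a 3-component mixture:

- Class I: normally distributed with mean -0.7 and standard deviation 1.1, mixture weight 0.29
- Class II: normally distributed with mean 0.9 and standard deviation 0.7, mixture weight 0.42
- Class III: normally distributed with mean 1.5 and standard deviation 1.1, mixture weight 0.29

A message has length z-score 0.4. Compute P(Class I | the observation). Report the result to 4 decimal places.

The responsibility of component k is π_k f_k(x) divided by Σ_j π_j f_j(x).
Normal densities:
  L_I = (1/(1.1·√(2π)))·exp(−(0.4−-0.7)²/(2·1.1²)) = 0.362675·exp(-0.50000) = 0.219973
  L_II = (1/(0.7·√(2π)))·exp(−(0.4−0.9)²/(2·0.7²)) = 0.569918·exp(-0.25510) = 0.441593
  L_III = (1/(1.1·√(2π)))·exp(−(0.4−1.5)²/(2·1.1²)) = 0.362675·exp(-0.50000) = 0.219973
Weight by the priors:
  π_I·L_I = 0.29 × 0.219973 = 0.0637923
  π_II·L_II = 0.42 × 0.441593 = 0.185469
  π_III·L_III = 0.29 × 0.219973 = 0.0637923
Marginal: 0.0637923 + 0.185469 + 0.0637923 = 0.313054
P(Class I | 0.4) ≈ 0.2038

0.2038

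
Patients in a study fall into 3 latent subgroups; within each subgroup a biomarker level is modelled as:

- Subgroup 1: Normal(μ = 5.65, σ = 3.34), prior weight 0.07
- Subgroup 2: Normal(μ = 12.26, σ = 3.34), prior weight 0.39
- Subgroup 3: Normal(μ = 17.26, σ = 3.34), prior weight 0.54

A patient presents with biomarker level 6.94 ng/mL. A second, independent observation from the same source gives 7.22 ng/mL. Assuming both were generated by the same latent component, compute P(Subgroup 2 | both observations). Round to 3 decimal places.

P(component k | x) = π_k·f_k(x) / marginal(x), where marginal(x) = Σ_j π_j·f_j(x).
Since both observations come from the same component, the likelihood for component k is f_k(x₁)·f_k(x₂).
  L_1 = [0.110859] × [0.106951] = 0.0118565
  L_2 = [0.033593] × [0.0382572] = 0.00128517
  L_3 = [0.00100939] × [0.00130325] = 1.3155e-06
Prior × likelihood for each component:
  π_1·L_1 = 0.07 × 0.0118565 = 0.000829952
  π_2·L_2 = 0.39 × 0.00128517 = 0.000501218
  π_3·L_3 = 0.54 × 1.3155e-06 = 7.10369e-07
Sum: 0.000829952 + 0.000501218 + 7.10369e-07 = 0.00133188
P(Subgroup 2 | x₁,x₂) = 0.000501218 / 0.00133188 ≈ 0.376

0.376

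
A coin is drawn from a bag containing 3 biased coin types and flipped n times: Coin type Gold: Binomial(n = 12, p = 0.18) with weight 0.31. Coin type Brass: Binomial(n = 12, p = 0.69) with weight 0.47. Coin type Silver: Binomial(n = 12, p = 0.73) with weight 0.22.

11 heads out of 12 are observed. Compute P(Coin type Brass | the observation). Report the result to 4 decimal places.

The responsibility of component k is π_k f_k(x) divided by Σ_j π_j f_j(x).
Evaluate each component's likelihood at the observed value:
  p_Gold = 6.32401e-08
  p_Brass = 0.0627889
  p_Silver = 0.101647
Multiply by the mixture weights:
  π_Gold·p_Gold = 0.31 × 6.32401e-08 = 1.96044e-08
  π_Brass·p_Brass = 0.47 × 0.0627889 = 0.0295108
  π_Silver·p_Silver = 0.22 × 0.101647 = 0.0223624
Marginal: 1.96044e-08 + 0.0295108 + 0.0223624 = 0.0518732
P(Coin type Brass | data) = 0.0295108 / 0.0518732 ≈ 0.5689

0.5689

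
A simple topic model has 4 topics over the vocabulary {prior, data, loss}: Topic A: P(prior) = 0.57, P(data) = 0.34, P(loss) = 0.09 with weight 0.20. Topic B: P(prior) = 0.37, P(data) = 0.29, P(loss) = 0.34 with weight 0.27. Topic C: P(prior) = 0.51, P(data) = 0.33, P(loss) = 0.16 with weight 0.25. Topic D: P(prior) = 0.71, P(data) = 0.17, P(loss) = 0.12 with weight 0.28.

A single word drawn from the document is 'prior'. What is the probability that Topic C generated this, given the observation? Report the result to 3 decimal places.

Apply Bayes' rule: the posterior for each component is proportional to its prior times its likelihood at x.
Evaluate each component's likelihood at the observed value:
  f_A = P(prior | comp) = 0.57
  f_B = P(prior | comp) = 0.37
  f_C = P(prior | comp) = 0.51
  f_D = P(prior | comp) = 0.71
Weight by the priors:
  π_A·f_A = 0.20 × 0.57 = 0.114
  π_B·f_B = 0.27 × 0.37 = 0.0999
  π_C·f_C = 0.25 × 0.51 = 0.1275
  π_D·f_D = 0.28 × 0.71 = 0.1988
Denominator: 0.114 + 0.0999 + 0.1275 + 0.1988 = 0.5402
So the posterior for Topic C is 0.1275 / 0.5402 ≈ 0.236.

0.236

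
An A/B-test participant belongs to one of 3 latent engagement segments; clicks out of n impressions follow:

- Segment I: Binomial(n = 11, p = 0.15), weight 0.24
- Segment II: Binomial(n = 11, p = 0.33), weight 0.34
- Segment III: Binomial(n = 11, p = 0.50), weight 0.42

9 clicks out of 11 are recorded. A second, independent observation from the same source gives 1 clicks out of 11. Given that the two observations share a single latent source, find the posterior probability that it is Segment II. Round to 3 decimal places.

Apply Bayes' rule: the posterior for each component is proportional to its prior times its likelihood at x.
Since both observations come from the same component, the likelihood for component k is f_k(x₁)·f_k(x₂).
  p_I = [1.52764e-06] × [0.324843] = 4.96244e-07
  p_II = [0.00114588] × [0.066169] = 7.58215e-05
  p_III = [0.0268555] × [0.00537109] = 0.000144243
Multiply by the mixture weights:
  π_I·p_I = 0.24 × 4.96244e-07 = 1.19099e-07
  π_II·p_II = 0.34 × 7.58215e-05 = 2.57793e-05
  π_III·p_III = 0.42 × 0.000144243 = 6.05822e-05
Denominator: 1.19099e-07 + 2.57793e-05 + 6.05822e-05 = 8.64806e-05
P(Segment II | x₁,x₂) = 2.57793e-05 / 8.64806e-05 ≈ 0.298

0.298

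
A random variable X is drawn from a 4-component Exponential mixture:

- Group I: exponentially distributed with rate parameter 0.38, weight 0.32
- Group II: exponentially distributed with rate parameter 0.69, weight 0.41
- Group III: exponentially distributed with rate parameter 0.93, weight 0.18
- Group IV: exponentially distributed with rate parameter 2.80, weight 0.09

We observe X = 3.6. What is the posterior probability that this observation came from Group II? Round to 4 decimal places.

Apply Bayes' rule: the posterior for each component is proportional to its prior times its likelihood at x.
Component likelihoods at x = 3.6:
  L_I = 0.38·e^(−0.38·3.6) = 0.38·e^(−1.3680) = 0.096754
  L_II = 0.69·e^(−0.69·3.6) = 0.69·e^(−2.4840) = 0.0575522
  L_III = 0.93·e^(−0.93·3.6) = 0.93·e^(−3.3480) = 0.0326938
  L_IV = 2.80·e^(−2.80·3.6) = 2.80·e^(−10.0800) = 0.000117346
Unnormalised posteriors:
  w_I·L_I = 0.32 × 0.096754 = 0.0309613
  w_II·L_II = 0.41 × 0.0575522 = 0.0235964
  w_III·L_III = 0.18 × 0.0326938 = 0.00588488
  w_IV·L_IV = 0.09 × 0.000117346 = 1.05612e-05
Evidence: 0.0309613 + 0.0235964 + 0.00588488 + 1.05612e-05 = 0.0604531
So the posterior for Group II is 0.0235964 / 0.0604531 ≈ 0.3903.

0.3903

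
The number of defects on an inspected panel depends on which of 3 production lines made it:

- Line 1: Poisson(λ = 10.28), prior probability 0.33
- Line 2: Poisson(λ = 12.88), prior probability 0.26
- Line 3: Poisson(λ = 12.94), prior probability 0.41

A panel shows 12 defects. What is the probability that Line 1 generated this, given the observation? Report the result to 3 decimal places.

Apply Bayes' rule: the posterior for each component is proportional to its prior times its likelihood at x.
Component likelihoods at x = 12 defects:
  f_1 = 0.0997776
  f_2 = 0.110902
  f_3 = 0.110434
Multiply by the mixture weights:
  P(Z=1)·f_1 = 0.33 × 0.0997776 = 0.0329266
  P(Z=2)·f_2 = 0.26 × 0.110902 = 0.0288346
  P(Z=3)·f_3 = 0.41 × 0.110434 = 0.045278
Sum: 0.0329266 + 0.0288346 + 0.045278 = 0.107039
P(Line 1 | the observation) ≈ 0.308

0.308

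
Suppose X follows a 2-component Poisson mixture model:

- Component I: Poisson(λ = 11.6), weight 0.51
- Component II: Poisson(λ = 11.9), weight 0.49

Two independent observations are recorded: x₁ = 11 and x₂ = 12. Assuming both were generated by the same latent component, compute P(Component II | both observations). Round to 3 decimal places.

P(component k | x) = w_k·f_k(x) / marginal(x), where marginal(x) = Σ_j w_j·f_j(x).
Since both observations come from the same component, the likelihood for component k is f_k(x₁)·f_k(x₂).
  L_I = [0.117508] × [0.113591] = 0.0133478
  L_II = [0.115281] × [0.11432] = 0.0131789
Unnormalised posteriors:
  w_I·L_I = 0.51 × 0.0133478 = 0.00680737
  w_II·L_II = 0.49 × 0.0131789 = 0.00645766
Denominator: 0.00680737 + 0.00645766 = 0.013265
P(Component II | data) ≈ 0.487

0.487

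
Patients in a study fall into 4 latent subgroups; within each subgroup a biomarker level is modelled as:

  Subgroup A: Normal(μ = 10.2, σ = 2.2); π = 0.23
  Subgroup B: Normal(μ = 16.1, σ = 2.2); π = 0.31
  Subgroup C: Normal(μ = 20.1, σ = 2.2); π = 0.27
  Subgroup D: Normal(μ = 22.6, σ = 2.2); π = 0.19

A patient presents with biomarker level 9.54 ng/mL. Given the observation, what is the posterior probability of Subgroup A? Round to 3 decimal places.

0.984

Posterior ∝ prior × likelihood, so P(k | x) ∝ π_k f_k(x); normalise over all components.
Normal densities:
  f_A = (1/(2.2·√(2π)))·exp(−(9.54−10.2)²/(2·2.2²)) = 0.181337·exp(-0.04500) = 0.173358
  f_B = (1/(2.2·√(2π)))·exp(−(9.54−16.1)²/(2·2.2²)) = 0.181337·exp(-4.44562) = 0.00212706
  f_C = (1/(2.2·√(2π)))·exp(−(9.54−20.1)²/(2·2.2²)) = 0.181337·exp(-11.52000) = 1.80059e-06
  f_D = (1/(2.2·√(2π)))·exp(−(9.54−22.6)²/(2·2.2²)) = 0.181337·exp(-17.62021) = 4.03765e-09
Prior × likelihood for each component:
  π_A·f_A = 0.23 × 0.173358 = 0.0398724
  π_B·f_B = 0.31 × 0.00212706 = 0.000659388
  π_C·f_C = 0.27 × 1.80059e-06 = 4.86159e-07
  π_D·f_D = 0.19 × 4.03765e-09 = 7.67154e-10
Sum: 0.0398724 + 0.000659388 + 4.86159e-07 + 7.67154e-10 = 0.0405322
Responsibility of Subgroup A: 0.0398724 / 0.0405322 ≈ 0.984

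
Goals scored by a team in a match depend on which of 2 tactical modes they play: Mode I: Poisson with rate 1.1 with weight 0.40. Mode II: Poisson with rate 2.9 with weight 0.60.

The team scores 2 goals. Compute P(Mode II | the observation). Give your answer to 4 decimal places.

0.6328

The responsibility of component k is π_k f_k(x) divided by Σ_j π_j f_j(x).
Evaluate each component's likelihood at the observed value:
  f_I = 0.201387
  f_II = 0.231373
Prior × likelihood for each component:
  π_I·f_I = 0.40 × 0.201387 = 0.0805548
  π_II·f_II = 0.60 × 0.231373 = 0.138824
Sum: 0.0805548 + 0.138824 = 0.219378
P(Mode II | the observation) = 0.138824 / 0.219378 ≈ 0.6328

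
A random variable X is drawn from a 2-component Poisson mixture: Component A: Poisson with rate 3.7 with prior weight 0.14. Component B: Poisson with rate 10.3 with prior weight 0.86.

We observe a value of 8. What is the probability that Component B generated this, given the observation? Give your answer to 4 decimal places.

0.9679

The responsibility of component k is P(Z=k) f_k(x) divided by Σ_j P(Z=j) f_j(x).
Evaluate each component's likelihood at the observed value:
  f_A = e^(−3.7)·3.7^8/8! = 0.0215379
  f_B = e^(−10.3)·10.3^8/8! = 0.105668
Multiply by the mixture weights:
  P(Z=A)·f_A = 0.14 × 0.0215379 = 0.00301531
  P(Z=B)·f_B = 0.86 × 0.105668 = 0.0908746
Denominator: 0.00301531 + 0.0908746 = 0.0938899
So the posterior for Component B is 0.0908746 / 0.0938899 ≈ 0.9679.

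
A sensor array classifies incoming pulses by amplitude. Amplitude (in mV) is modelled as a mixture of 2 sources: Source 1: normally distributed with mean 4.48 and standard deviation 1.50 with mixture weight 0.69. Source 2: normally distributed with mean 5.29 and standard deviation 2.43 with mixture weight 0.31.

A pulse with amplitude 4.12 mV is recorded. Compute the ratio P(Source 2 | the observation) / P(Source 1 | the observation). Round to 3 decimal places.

0.254

The posterior odds equal the prior odds times the likelihood ratio: (π_i/π_j)·(f_i(x)/f_j(x)).
Component likelihoods at x = 4.12 mV:
  p_1 = 0.258411
  p_2 = 0.146206
0.0453237 / 0.178304 ≈ 0.254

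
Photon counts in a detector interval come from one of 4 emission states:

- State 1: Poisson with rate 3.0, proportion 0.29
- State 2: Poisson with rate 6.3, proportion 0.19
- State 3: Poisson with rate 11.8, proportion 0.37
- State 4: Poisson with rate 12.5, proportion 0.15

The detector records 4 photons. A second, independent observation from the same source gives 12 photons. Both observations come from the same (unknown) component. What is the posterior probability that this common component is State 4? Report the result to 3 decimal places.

0.097

The responsibility of component k is P(Z=k) f_k(x) divided by Σ_j P(Z=j) f_j(x).
Since both observations come from the same component, the likelihood for component k is f_k(x₁)·f_k(x₂).
  f_1 = [0.168031] × [5.52376e-05] = 9.28165e-06
  f_2 = [0.12053] × [0.0149863] = 0.0018063
  f_3 = [0.00606236] × [0.114175] = 0.000692172
  f_4 = [0.00379095] × [0.113215] = 0.00042919
Unnormalised posteriors:
  P(Z=1)·f_1 = 0.29 × 9.28165e-06 = 2.69168e-06
  P(Z=2)·f_2 = 0.19 × 0.0018063 = 0.000343197
  P(Z=3)·f_3 = 0.37 × 0.000692172 = 0.000256104
  P(Z=4)·f_4 = 0.15 × 0.00042919 = 6.43786e-05
Denominator: 2.69168e-06 + 0.000343197 + 0.000256104 + 6.43786e-05 = 0.000666371
So the posterior for State 4 is 6.43786e-05 / 0.000666371 ≈ 0.097.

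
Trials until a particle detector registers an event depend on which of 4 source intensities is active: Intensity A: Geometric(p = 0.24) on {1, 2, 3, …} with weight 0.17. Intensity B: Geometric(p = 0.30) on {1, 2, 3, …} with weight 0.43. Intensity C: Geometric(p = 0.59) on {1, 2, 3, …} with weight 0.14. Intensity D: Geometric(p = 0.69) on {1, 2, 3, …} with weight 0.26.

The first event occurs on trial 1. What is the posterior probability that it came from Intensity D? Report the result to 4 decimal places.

Apply Bayes' rule: the posterior for each component is proportional to its prior times its likelihood at x.
Evaluate each component's likelihood at the observed value:
  f_A = 0.24·(1−0.24)^0 = 0.24·1 = 0.24
  f_B = 0.30·(1−0.30)^0 = 0.30·1 = 0.3
  f_C = 0.59·(1−0.59)^0 = 0.59·1 = 0.59
  f_D = 0.69·(1−0.69)^0 = 0.69·1 = 0.69
Unnormalised posteriors:
  π_A·f_A = 0.17 × 0.24 = 0.0408
  π_B·f_B = 0.43 × 0.3 = 0.129
  π_C·f_C = 0.14 × 0.59 = 0.0826
  π_D·f_D = 0.26 × 0.69 = 0.1794
Sum: 0.0408 + 0.129 + 0.0826 + 0.1794 = 0.4318
P(Intensity D | x) ≈ 0.4155

0.4155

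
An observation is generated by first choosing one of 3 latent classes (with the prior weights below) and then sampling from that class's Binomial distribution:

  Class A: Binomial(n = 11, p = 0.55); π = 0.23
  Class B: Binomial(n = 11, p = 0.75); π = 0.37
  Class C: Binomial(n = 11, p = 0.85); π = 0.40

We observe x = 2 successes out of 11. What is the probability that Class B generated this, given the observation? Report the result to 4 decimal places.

Apply Bayes' rule: the posterior for each component is proportional to its prior times its likelihood at x.
Binomial probabilities:
  p_A = 0.0125893
  p_B = 0.000118017
  p_C = 1.52764e-06
Weight by the priors:
  P(Z=A)·p_A = 0.23 × 0.0125893 = 0.00289553
  P(Z=B)·p_B = 0.37 × 0.000118017 = 4.36664e-05
  P(Z=C)·p_C = 0.40 × 1.52764e-06 = 6.11057e-07
Evidence: 0.00289553 + 4.36664e-05 + 6.11057e-07 = 0.00293981
P(Class B | x) ≈ 0.0149

0.0149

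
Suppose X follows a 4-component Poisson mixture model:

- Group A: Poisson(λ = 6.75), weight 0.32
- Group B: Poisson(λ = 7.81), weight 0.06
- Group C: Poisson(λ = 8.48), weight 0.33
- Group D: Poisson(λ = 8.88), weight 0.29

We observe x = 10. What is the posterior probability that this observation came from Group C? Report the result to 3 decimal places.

0.378

Apply Bayes' rule: the posterior for each component is proportional to its prior times its likelihood at x.
Evaluate each component's likelihood at the observed value:
  f_A = 0.0633559
  f_B = 0.094386
  f_C = 0.109996
  f_D = 0.116905
Multiply by the mixture weights:
  P(Z=A)·f_A = 0.32 × 0.0633559 = 0.0202739
  P(Z=B)·f_B = 0.06 × 0.094386 = 0.00566316
  P(Z=C)·f_C = 0.33 × 0.109996 = 0.0362988
  P(Z=D)·f_D = 0.29 × 0.116905 = 0.0339023
Marginal: 0.0202739 + 0.00566316 + 0.0362988 + 0.0339023 = 0.0961382
Responsibility of Group C: 0.0362988 / 0.0961382 ≈ 0.378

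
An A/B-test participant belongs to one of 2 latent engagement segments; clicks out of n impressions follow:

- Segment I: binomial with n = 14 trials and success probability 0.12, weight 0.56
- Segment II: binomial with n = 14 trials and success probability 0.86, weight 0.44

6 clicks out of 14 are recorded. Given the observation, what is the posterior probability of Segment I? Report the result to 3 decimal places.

0.958

P(component k | x) = π_k·f_k(x) / marginal(x), where marginal(x) = Σ_j π_j·f_j(x).
Binomial probabilities:
  L_I = 0.00322481
  L_II = 0.000179296
Prior × likelihood for each component:
  π_I·L_I = 0.56 × 0.00322481 = 0.00180589
  π_II·L_II = 0.44 × 0.000179296 = 7.88902e-05
Normaliser: 0.00180589 + 7.88902e-05 = 0.00188478
So the posterior for Segment I is 0.00180589 / 0.00188478 ≈ 0.958.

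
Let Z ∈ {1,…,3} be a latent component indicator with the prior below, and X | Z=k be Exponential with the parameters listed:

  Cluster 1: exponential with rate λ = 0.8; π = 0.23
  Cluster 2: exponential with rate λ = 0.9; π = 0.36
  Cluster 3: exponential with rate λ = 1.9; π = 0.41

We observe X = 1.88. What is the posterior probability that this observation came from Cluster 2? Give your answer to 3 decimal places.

0.487

By Bayes' theorem, P(k | x) = π_k f_k(x) / Σ_j π_j f_j(x).
Evaluate each component's likelihood at the observed value:
  f_1 = 0.177792
  f_2 = 0.165736
  f_3 = 0.0533892
Weight by the priors:
  π_1·f_1 = 0.23 × 0.177792 = 0.0408921
  π_2·f_2 = 0.36 × 0.165736 = 0.0596649
  π_3·f_3 = 0.41 × 0.0533892 = 0.0218896
Normaliser: 0.0408921 + 0.0596649 + 0.0218896 = 0.122447
So the posterior for Cluster 2 is 0.0596649 / 0.122447 ≈ 0.487.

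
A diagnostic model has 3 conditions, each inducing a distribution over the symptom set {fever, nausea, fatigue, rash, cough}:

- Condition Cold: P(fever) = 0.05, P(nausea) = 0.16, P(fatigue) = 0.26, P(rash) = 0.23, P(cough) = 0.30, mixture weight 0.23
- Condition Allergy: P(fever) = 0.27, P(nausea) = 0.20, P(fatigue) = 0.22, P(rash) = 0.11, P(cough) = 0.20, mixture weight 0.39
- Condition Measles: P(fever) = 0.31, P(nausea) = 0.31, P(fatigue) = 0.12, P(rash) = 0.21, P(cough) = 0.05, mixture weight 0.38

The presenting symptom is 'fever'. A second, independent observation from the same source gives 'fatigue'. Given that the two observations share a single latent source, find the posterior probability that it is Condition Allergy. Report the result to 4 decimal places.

0.5750

By Bayes' theorem, P(k | x) = π_k f_k(x) / Σ_j π_j f_j(x).
Since both observations come from the same component, the likelihood for component k is f_k(x₁)·f_k(x₂).
  L_Cold = [P(fever | comp) = 0.05] × [0.26] = 0.013
  L_Allergy = [P(fever | comp) = 0.27] × [0.22] = 0.0594
  L_Measles = [P(fever | comp) = 0.31] × [0.12] = 0.0372
Multiply by the mixture weights:
  π_Cold·L_Cold = 0.23 × 0.013 = 0.00299
  π_Allergy·L_Allergy = 0.39 × 0.0594 = 0.023166
  π_Measles·L_Measles = 0.38 × 0.0372 = 0.014136
Normaliser: 0.00299 + 0.023166 + 0.014136 = 0.040292
Responsibility of Condition Allergy: 0.023166 / 0.040292 ≈ 0.5750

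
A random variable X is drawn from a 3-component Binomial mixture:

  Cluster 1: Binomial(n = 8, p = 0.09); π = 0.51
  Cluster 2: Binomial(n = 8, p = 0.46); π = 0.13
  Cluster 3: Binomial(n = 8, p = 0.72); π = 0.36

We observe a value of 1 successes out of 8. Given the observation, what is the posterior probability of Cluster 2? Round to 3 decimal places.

By Bayes' theorem, P(k | x) = w_k f_k(x) / Σ_j w_j f_j(x).
Binomial probabilities:
  p_1 = C(8,1)·0.09^1·0.91^7 = 8·0.09·0.516761 = 0.372068
  p_2 = C(8,1)·0.46^1·0.54^7 = 8·0.46·0.0133893 = 0.0492724
  p_3 = C(8,1)·0.72^1·0.28^7 = 8·0.72·0.000134929 = 0.000777193
Multiply by the mixture weights:
  w_1·p_1 = 0.51 × 0.372068 = 0.189755
  w_2·p_2 = 0.13 × 0.0492724 = 0.00640542
  w_3·p_3 = 0.36 × 0.000777193 = 0.000279789
Denominator: 0.189755 + 0.00640542 + 0.000279789 = 0.19644
So the posterior for Cluster 2 is 0.00640542 / 0.19644 ≈ 0.033.

0.033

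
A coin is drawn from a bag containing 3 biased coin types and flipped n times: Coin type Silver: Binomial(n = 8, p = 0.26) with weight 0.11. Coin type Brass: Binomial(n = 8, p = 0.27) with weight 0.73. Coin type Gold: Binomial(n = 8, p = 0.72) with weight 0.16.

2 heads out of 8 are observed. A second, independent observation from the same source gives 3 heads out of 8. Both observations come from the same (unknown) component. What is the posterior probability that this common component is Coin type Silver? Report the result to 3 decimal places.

P(component k | x) = w_k·f_k(x) / marginal(x), where marginal(x) = Σ_j w_j·f_j(x).
Since both observations come from the same component, the likelihood for component k is f_k(x₁)·f_k(x₂).
  L_Silver = [C(8,2)·0.26^2·0.74^6 = 28·0.0676·0.164206 = 0.31081] × [0.218407] = 0.0678831
  L_Brass = [C(8,2)·0.27^2·0.73^6 = 28·0.0729·0.151334 = 0.308903] × [0.228504] = 0.0705856
  L_Gold = [C(8,2)·0.72^2·0.28^6 = 28·0.5184·0.00048189 = 0.00699473] × [0.0359729] = 0.000251621
Unnormalised posteriors:
  w_Silver·L_Silver = 0.11 × 0.0678831 = 0.00746714
  w_Brass·L_Brass = 0.73 × 0.0705856 = 0.0515275
  w_Gold·L_Gold = 0.16 × 0.000251621 = 4.02594e-05
Denominator: 0.00746714 + 0.0515275 + 4.02594e-05 = 0.0590349
P(Coin type Silver | x) ≈ 0.126

0.126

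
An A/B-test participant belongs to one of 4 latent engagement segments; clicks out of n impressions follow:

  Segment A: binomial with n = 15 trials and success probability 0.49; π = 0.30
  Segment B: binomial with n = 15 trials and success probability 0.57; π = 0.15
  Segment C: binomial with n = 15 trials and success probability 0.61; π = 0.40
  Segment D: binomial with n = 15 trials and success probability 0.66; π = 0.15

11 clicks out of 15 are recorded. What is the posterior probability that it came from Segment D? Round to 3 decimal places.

By Bayes' theorem, P(k | x) = w_k f_k(x) / Σ_j w_j f_j(x).
Evaluate each component's likelihood at the observed value:
  p_A = 0.0361052
  p_B = 0.0963008
  p_C = 0.13741
  p_D = 0.188813
Weight by the priors:
  w_A·p_A = 0.30 × 0.0361052 = 0.0108316
  w_B·p_B = 0.15 × 0.0963008 = 0.0144451
  w_C·p_C = 0.40 × 0.13741 = 0.0549641
  w_D·p_D = 0.15 × 0.188813 = 0.0283219
Denominator: 0.0108316 + 0.0144451 + 0.0549641 + 0.0283219 = 0.108563
P(Segment D | the observation) ≈ 0.261

0.261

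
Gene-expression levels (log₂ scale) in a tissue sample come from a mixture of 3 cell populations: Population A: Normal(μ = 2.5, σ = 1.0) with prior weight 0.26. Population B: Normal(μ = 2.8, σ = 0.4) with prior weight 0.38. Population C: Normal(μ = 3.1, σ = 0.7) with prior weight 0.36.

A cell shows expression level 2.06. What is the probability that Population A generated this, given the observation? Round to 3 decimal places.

0.408

Posterior ∝ prior × likelihood, so P(k | x) ∝ π_k f_k(x); normalise over all components.
Normal densities:
  f_A = (1/(1.0·√(2π)))·exp(−(2.06−2.5)²/(2·1.0²)) = 0.398942·exp(-0.09680) = 0.362135
  f_B = (1/(0.4·√(2π)))·exp(−(2.06−2.8)²/(2·0.4²)) = 0.997356·exp(-1.71125) = 0.180162
  f_C = (1/(0.7·√(2π)))·exp(−(2.06−3.1)²/(2·0.7²)) = 0.569918·exp(-1.10367) = 0.189013
Multiply by the mixture weights:
  π_A·f_A = 0.26 × 0.362135 = 0.0941551
  π_B·f_B = 0.38 × 0.180162 = 0.0684616
  π_C·f_C = 0.36 × 0.189013 = 0.0680448
Marginal: 0.0941551 + 0.0684616 + 0.0680448 = 0.230662
P(Population A | x) = 0.0941551 / 0.230662 ≈ 0.408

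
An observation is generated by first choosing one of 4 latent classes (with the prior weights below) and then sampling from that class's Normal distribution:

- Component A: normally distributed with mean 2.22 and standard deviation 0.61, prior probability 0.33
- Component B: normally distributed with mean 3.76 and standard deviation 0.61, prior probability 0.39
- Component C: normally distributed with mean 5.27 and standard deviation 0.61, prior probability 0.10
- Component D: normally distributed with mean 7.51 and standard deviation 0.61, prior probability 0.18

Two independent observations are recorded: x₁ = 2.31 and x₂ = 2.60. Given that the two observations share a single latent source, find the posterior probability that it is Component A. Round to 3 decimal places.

By Bayes' theorem, P(k | x) = π_k f_k(x) / Σ_j π_j f_j(x).
Since both observations come from the same component, the likelihood for component k is f_k(x₁)·f_k(x₂).
  f_A = [(1/(0.61·√(2π)))·exp(−(2.31−2.22)²/(2·0.61²)) = 0.654004·exp(-0.01088) = 0.646924] × [0.538657] = 0.34847
  f_B = [(1/(0.61·√(2π)))·exp(−(2.31−3.76)²/(2·0.61²)) = 0.654004·exp(-2.82518) = 0.038781] × [0.107232] = 0.00415858
  f_C = [(1/(0.61·√(2π)))·exp(−(2.31−5.27)²/(2·0.61²)) = 0.654004·exp(-11.77318) = 5.04143e-06] × [4.52222e-05] = 2.27985e-10
  f_D = [(1/(0.61·√(2π)))·exp(−(2.31−7.51)²/(2·0.61²)) = 0.654004·exp(-36.33432) = 1.08589e-16] × [5.58164e-15] = 6.06105e-31
Multiply by the mixture weights:
  π_A·f_A = 0.33 × 0.34847 = 0.114995
  π_B·f_B = 0.39 × 0.00415858 = 0.00162185
  π_C·f_C = 0.10 × 2.27985e-10 = 2.27985e-11
  π_D·f_D = 0.18 × 6.06105e-31 = 1.09099e-31
Denominator: 0.114995 + 0.00162185 + 2.27985e-11 + 1.09099e-31 = 0.116617
P(Component A | x₁, x₂) = 0.114995 / 0.116617 ≈ 0.986

0.986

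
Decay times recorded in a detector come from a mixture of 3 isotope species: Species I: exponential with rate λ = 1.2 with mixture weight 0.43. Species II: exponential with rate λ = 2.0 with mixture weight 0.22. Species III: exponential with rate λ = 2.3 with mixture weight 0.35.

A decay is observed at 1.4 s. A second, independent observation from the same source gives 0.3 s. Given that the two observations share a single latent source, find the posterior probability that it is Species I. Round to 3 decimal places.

P(component k | x) = P(Z=k)·f_k(x) / marginal(x), where marginal(x) = Σ_j P(Z=j)·f_j(x).
Since both observations come from the same component, the likelihood for component k is f_k(x₁)·f_k(x₂).
  p_I = [0.223649] × [0.837212] = 0.187241
  p_II = [0.12162] × [1.09762] = 0.133493
  p_III = [0.0918966] × [1.15362] = 0.106014
Multiply by the mixture weights:
  P(Z=I)·p_I = 0.43 × 0.187241 = 0.0805138
  P(Z=II)·p_II = 0.22 × 0.133493 = 0.0293685
  P(Z=III)·p_III = 0.35 × 0.106014 = 0.037105
Normaliser: 0.0805138 + 0.0293685 + 0.037105 = 0.146987
So the posterior for Species I is 0.0805138 / 0.146987 ≈ 0.548.

0.548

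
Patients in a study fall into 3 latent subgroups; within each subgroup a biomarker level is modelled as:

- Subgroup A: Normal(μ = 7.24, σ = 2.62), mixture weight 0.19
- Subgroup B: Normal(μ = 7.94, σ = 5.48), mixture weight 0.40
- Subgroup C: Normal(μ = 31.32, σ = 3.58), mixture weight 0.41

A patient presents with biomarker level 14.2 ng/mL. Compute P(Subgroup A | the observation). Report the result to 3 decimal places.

P(component k | x) = w_k·f_k(x) / marginal(x), where marginal(x) = Σ_j w_j·f_j(x).
Normal densities:
  f_A = (1/(2.62·√(2π)))·exp(−(14.2−7.24)²/(2·2.62²)) = 0.152268·exp(-3.52847) = 0.00446905
  f_B = (1/(5.48·√(2π)))·exp(−(14.2−7.94)²/(2·5.48²)) = 0.072800·exp(-0.65247) = 0.0379112
  f_C = (1/(3.58·√(2π)))·exp(−(14.2−31.32)²/(2·3.58²)) = 0.111436·exp(-11.43435) = 1.20546e-06
Prior × likelihood for each component:
  w_A·f_A = 0.19 × 0.00446905 = 0.00084912
  w_B·f_B = 0.40 × 0.0379112 = 0.0151645
  w_C·f_C = 0.41 × 1.20546e-06 = 4.94238e-07
Sum: 0.00084912 + 0.0151645 + 4.94238e-07 = 0.0160141
P(Subgroup A | x) ≈ 0.053

0.053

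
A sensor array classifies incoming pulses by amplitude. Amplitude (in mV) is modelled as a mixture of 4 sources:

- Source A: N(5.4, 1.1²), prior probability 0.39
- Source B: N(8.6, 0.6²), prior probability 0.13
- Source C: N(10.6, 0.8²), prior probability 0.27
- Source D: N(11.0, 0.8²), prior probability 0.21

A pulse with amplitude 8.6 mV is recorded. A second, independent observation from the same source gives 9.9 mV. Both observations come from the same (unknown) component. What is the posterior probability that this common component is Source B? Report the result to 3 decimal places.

Apply Bayes' rule: the posterior for each component is proportional to its prior times its likelihood at x.
Since both observations come from the same component, the likelihood for component k is f_k(x₁)·f_k(x₂).
  f_A = [(1/(1.1·√(2π)))·exp(−(8.6−5.4)²/(2·1.1²)) = 0.362675·exp(-4.23140) = 0.00527038] × [8.42251e-05] = 4.43898e-07
  f_B = [(1/(0.6·√(2π)))·exp(−(8.6−8.6)²/(2·0.6²)) = 0.664904·exp(-0.00000) = 0.664904] × [0.0635877] = 0.0422797
  f_C = [(1/(0.8·√(2π)))·exp(−(8.6−10.6)²/(2·0.8²)) = 0.498678·exp(-3.12500) = 0.0219104] × [0.340069] = 0.00745103
  f_D = [(1/(0.8·√(2π)))·exp(−(8.6−11.0)²/(2·0.8²)) = 0.498678·exp(-4.50000) = 0.00553981] × [0.193765] = 0.00107342
Unnormalised posteriors:
  π_A·f_A = 0.39 × 4.43898e-07 = 1.7312e-07
  π_B·f_B = 0.13 × 0.0422797 = 0.00549636
  π_C·f_C = 0.27 × 0.00745103 = 0.00201178
  π_D·f_D = 0.21 × 0.00107342 = 0.000225419
Sum: 1.7312e-07 + 0.00549636 + 0.00201178 + 0.000225419 = 0.00773373
P(Source B | x₁,x₂) = 0.00549636 / 0.00773373 ≈ 0.711

0.711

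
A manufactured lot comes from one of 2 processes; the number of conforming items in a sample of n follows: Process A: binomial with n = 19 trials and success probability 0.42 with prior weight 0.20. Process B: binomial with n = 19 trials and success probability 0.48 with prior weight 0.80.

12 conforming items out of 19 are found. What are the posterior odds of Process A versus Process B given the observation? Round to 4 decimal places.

0.1081

Posterior odds = (P(Z=i) f_i(x)) / (P(Z=j) f_j(x)); the normalising sum cancels.
Component likelihoods at x = 12 conforming items out of 19:
  L_A = 0.0335208
  L_B = 0.0774899
Odds = (0.20/0.80) × (0.0335208/0.0774899) = 0.25 × 0.432583 ≈ 0.1081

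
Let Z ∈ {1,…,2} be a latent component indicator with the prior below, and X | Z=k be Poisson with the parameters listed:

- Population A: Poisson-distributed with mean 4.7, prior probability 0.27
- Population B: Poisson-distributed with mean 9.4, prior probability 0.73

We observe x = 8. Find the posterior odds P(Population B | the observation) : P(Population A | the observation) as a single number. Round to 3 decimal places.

The posterior odds equal the prior odds times the likelihood ratio: (w_i/w_j)·(f_i(x)/f_j(x)).
Component likelihoods at x = 8:
  p_A = e^(−4.7)·4.7^8/8! = 0.0537129
  p_B = e^(−9.4)·9.4^8/8! = 0.125065
0.0912971 / 0.0145025 ≈ 6.295

6.295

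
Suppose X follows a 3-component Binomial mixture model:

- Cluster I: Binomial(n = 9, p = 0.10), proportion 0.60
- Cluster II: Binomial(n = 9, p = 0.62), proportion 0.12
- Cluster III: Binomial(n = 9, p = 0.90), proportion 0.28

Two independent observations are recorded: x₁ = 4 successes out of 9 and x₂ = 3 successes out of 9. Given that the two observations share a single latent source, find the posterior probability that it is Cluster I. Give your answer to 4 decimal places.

The responsibility of component k is P(Z=k) f_k(x) divided by Σ_j P(Z=j) f_j(x).
Since both observations come from the same component, the likelihood for component k is f_k(x₁)·f_k(x₂).
  f_I = [0.00744017] × [0.044641] = 0.000332137
  f_II = [0.147521] × [0.0602776] = 0.00889224
  f_III = [0.000826686] × [6.1236e-05] = 5.06229e-08
Weight by the priors:
  P(Z=I)·f_I = 0.60 × 0.000332137 = 0.000199282
  P(Z=II)·f_II = 0.12 × 0.00889224 = 0.00106707
  P(Z=III)·f_III = 0.28 × 5.06229e-08 = 1.41744e-08
Sum: 0.000199282 + 0.00106707 + 1.41744e-08 = 0.00126637
P(Cluster I | x₁, x₂) = 0.000199282 / 0.00126637 ≈ 0.1574

0.1574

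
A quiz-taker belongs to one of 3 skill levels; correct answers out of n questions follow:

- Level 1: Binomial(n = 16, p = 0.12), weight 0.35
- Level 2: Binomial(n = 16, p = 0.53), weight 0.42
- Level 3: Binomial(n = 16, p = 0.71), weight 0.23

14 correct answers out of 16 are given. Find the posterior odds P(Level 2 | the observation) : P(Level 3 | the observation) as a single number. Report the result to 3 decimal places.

0.080

Only the two components matter; the odds are (w_i f_i(x)) / (w_j f_j(x)).
Evaluate each component's likelihood at the observed value:
  f_1 = C(16,14)·0.12^14·0.88^2 = 120·1.28392e-13·0.7744 = 1.19312e-11
  f_2 = C(16,14)·0.53^14·0.47^2 = 120·0.000137995·0.2209 = 0.00365796
  f_3 = C(16,14)·0.71^14·0.29^2 = 120·0.00827212·0.0841 = 0.0834822
Odds = (0.42/0.23) × (0.00365796/0.0834822) = 1.82609 × 0.0438172 ≈ 0.080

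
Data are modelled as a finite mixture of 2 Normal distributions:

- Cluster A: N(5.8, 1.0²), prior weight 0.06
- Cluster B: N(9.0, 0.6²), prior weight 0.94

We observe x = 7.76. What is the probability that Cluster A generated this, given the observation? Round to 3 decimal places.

0.045

P(component k | x) = P(Z=k)·f_k(x) / marginal(x), where marginal(x) = Σ_j P(Z=j)·f_j(x).
Component likelihoods at x = 7.76:
  p_A = 0.0584409
  p_B = 0.0785776
Unnormalised posteriors:
  P(Z=A)·p_A = 0.06 × 0.0584409 = 0.00350646
  P(Z=B)·p_B = 0.94 × 0.0785776 = 0.073863
Evidence: 0.00350646 + 0.073863 = 0.0773694
P(Cluster A | 7.76) = 0.00350646 / 0.0773694 ≈ 0.045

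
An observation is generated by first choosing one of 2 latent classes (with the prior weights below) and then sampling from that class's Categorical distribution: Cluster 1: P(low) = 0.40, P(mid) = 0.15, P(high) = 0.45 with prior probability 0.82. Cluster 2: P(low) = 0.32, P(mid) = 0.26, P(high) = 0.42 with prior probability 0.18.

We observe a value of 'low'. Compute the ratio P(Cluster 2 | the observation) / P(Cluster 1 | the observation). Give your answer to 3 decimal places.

Since P(k|x) ∝ P(Z=k) f_k(x), the posterior odds are P(Z=i) f_i(x) / (P(Z=j) f_j(x)).
Component likelihoods at x = 'low':
  p_1 = 0.4
  p_2 = 0.32
Posterior odds = (P(Z=2)·p_2) / (P(Z=1)·p_1) = (0.18·0.32) / (0.82·0.4) = 0.0576 / 0.328 ≈ 0.176

0.176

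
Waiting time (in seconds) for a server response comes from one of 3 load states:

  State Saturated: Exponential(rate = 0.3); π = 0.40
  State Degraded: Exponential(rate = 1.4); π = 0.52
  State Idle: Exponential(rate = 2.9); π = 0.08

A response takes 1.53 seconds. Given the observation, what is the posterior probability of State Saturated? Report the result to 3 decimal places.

0.462

By Bayes' theorem, P(k | x) = w_k f_k(x) / Σ_j w_j f_j(x).
Evaluate each component's likelihood at the observed value:
  f_Saturated = 0.3·e^(−0.3·1.53) = 0.3·e^(−0.4590) = 0.189575
  f_Degraded = 1.4·e^(−1.4·1.53) = 1.4·e^(−2.1420) = 0.164388
  f_Idle = 2.9·e^(−2.9·1.53) = 2.9·e^(−4.4370) = 0.034311
Multiply by the mixture weights:
  w_Saturated·f_Saturated = 0.40 × 0.189575 = 0.0758298
  w_Degraded·f_Degraded = 0.52 × 0.164388 = 0.0854816
  w_Idle·f_Idle = 0.08 × 0.034311 = 0.00274488
Evidence: 0.0758298 + 0.0854816 + 0.00274488 = 0.164056
P(State Saturated | the observation) ≈ 0.462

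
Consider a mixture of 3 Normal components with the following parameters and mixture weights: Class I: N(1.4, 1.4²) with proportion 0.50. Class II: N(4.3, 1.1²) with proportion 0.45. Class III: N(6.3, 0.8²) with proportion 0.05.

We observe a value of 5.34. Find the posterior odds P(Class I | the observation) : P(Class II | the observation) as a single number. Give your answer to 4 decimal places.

The posterior odds equal the prior odds times the likelihood ratio: (π_i/π_j)·(f_i(x)/f_j(x)).
Evaluate each component's likelihood at the observed value:
  L_I = (1/(1.4·√(2π)))·exp(−(5.34−1.4)²/(2·1.4²)) = 0.284959·exp(-3.96010) = 0.00543165
  L_II = (1/(1.1·√(2π)))·exp(−(5.34−4.3)²/(2·1.1²)) = 0.362675·exp(-0.44694) = 0.23196
  L_III = (1/(0.8·√(2π)))·exp(−(5.34−6.3)²/(2·0.8²)) = 0.498678·exp(-0.72000) = 0.242733
Odds = (0.50/0.45) × (0.00543165/0.23196) = 1.11111 × 0.0234163 ≈ 0.0260

0.0260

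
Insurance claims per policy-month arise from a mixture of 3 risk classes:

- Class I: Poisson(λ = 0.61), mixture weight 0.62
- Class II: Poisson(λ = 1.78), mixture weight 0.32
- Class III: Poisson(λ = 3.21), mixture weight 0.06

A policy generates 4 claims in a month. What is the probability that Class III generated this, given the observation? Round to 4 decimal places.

0.3041

The responsibility of component k is w_k f_k(x) divided by Σ_j w_j f_j(x).
Component likelihoods at x = 4 claims:
  p_I = 0.00313465
  p_II = 0.0705382
  p_III = 0.178535
Prior × likelihood for each component:
  w_I·p_I = 0.62 × 0.00313465 = 0.00194348
  w_II·p_II = 0.32 × 0.0705382 = 0.0225722
  w_III·p_III = 0.06 × 0.178535 = 0.0107121
Normaliser: 0.00194348 + 0.0225722 + 0.0107121 = 0.0352278
P(Class III | 4 claims) = 0.0107121 / 0.0352278 ≈ 0.3041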